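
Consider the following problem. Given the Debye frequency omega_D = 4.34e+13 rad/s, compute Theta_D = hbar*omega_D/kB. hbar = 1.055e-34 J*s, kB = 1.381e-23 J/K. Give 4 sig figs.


Step 1: hbar*omega_D = 1.055e-34 * 4.34e+13 = 4.579e-21 J
Step 2: Theta_D = 4.579e-21 / 1.381e-23
Step 3: Theta_D = 331.5 K

331.5


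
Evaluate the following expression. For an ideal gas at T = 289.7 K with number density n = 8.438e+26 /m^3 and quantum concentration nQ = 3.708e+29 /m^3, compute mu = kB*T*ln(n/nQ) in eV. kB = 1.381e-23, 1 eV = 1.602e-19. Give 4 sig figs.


Step 1: n/nQ = 8.438e+26/3.708e+29 = 0.002276
Step 2: ln(n/nQ) = -6.086
Step 3: mu = kB*T*ln(n/nQ) = 4.001e-21*-6.086 = -2.435e-20 J
Step 4: Convert to eV: -2.435e-20/1.602e-19 = -0.152 eV

-0.152


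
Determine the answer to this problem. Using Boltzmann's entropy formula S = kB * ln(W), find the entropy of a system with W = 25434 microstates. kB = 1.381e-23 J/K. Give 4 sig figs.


Step 1: ln(W) = ln(25434) = 10.14
Step 2: S = kB * ln(W) = 1.381e-23 * 10.14
Step 3: S = 1.401e-22 J/K

1.401e-22


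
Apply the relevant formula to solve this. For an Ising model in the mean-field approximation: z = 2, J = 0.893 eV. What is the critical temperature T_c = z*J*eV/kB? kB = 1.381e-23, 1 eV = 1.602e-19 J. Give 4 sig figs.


Step 1: z*J = 2*0.893 = 1.786 eV
Step 2: Convert to Joules: 1.786*1.602e-19 = 2.861e-19 J
Step 3: T_c = 2.861e-19 / 1.381e-23 = 2.072e+04 K

2.072e+04


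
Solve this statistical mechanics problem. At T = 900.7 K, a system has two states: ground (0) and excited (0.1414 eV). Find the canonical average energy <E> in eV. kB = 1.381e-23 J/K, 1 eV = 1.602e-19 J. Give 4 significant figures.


Step 1: beta*E = 0.1414*1.602e-19/(1.381e-23*900.7) = 1.821
Step 2: exp(-beta*E) = 0.1618
Step 3: <E> = 0.1414*0.1618/(1+0.1618) = 0.0197 eV

0.0197


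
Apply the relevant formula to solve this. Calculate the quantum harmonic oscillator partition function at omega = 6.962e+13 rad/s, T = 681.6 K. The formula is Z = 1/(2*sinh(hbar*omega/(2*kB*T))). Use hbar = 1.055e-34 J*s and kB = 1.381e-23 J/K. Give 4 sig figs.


Step 1: Compute x = hbar*omega/(kB*T) = 1.055e-34*6.962e+13/(1.381e-23*681.6) = 0.7803
Step 2: x/2 = 0.3902
Step 3: sinh(x/2) = 0.4001
Step 4: Z = 1/(2*0.4001) = 1.25

1.25


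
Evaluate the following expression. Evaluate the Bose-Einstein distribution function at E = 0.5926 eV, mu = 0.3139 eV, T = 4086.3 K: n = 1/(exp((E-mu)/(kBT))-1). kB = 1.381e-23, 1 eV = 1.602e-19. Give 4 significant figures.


Step 1: (E - mu) = 0.2787 eV
Step 2: x = (E-mu)*eV/(kB*T) = 0.2787*1.602e-19/(1.381e-23*4086.3) = 0.7912
Step 3: exp(x) = 2.206
Step 4: n = 1/(exp(x)-1) = 0.8292

0.8292


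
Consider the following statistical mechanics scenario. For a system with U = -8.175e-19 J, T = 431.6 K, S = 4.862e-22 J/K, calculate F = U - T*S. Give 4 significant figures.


Step 1: T*S = 431.6 * 4.862e-22 = 2.098e-19 J
Step 2: F = U - T*S = -8.175e-19 - 2.098e-19
Step 3: F = -1.027e-18 J

-1.027e-18


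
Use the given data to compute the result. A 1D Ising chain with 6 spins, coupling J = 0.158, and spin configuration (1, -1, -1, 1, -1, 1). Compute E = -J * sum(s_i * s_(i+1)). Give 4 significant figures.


Step 1: Nearest-neighbor products: -1, 1, -1, -1, -1
Step 2: Sum of products = -3
Step 3: E = -0.158 * -3 = 0.474

0.474


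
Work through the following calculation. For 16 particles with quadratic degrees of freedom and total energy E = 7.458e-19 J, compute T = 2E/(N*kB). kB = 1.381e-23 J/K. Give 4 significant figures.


Step 1: Numerator = 2*E = 2*7.458e-19 = 1.492e-18 J
Step 2: Denominator = N*kB = 16*1.381e-23 = 2.21e-22
Step 3: T = 1.492e-18 / 2.21e-22 = 6751 K

6751


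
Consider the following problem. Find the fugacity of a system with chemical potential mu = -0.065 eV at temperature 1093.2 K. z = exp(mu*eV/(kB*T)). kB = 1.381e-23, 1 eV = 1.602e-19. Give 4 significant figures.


Step 1: Convert mu to Joules: -0.065*1.602e-19 = -1.041e-20 J
Step 2: kB*T = 1.381e-23*1093.2 = 1.51e-20 J
Step 3: mu/(kB*T) = -0.6897
Step 4: z = exp(-0.6897) = 0.5017

0.5017


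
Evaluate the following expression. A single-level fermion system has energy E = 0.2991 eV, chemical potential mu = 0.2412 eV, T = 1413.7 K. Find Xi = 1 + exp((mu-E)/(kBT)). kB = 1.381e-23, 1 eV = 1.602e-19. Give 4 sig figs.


Step 1: (mu - E) = 0.2412 - 0.2991 = -0.0579 eV
Step 2: x = (mu-E)*eV/(kB*T) = -0.0579*1.602e-19/(1.381e-23*1413.7) = -0.4751
Step 3: exp(x) = 0.6218
Step 4: Xi = 1 + 0.6218 = 1.622

1.622


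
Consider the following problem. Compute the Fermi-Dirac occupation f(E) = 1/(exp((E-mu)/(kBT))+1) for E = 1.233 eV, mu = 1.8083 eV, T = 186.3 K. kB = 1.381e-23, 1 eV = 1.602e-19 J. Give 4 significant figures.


Step 1: (E - mu) = 1.233 - 1.8083 = -0.5753 eV
Step 2: Convert: (E-mu)*eV = -9.216e-20 J
Step 3: x = (E-mu)*eV/(kB*T) = -35.82
Step 4: f = 1/(exp(-35.82)+1) = 1

1


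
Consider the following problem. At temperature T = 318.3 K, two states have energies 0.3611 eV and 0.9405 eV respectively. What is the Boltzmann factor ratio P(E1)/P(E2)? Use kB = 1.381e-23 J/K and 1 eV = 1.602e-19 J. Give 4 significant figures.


Step 1: Compute energy difference dE = E1 - E2 = 0.3611 - 0.9405 = -0.5794 eV
Step 2: Convert to Joules: dE_J = -0.5794 * 1.602e-19 = -9.282e-20 J
Step 3: Compute exponent = -dE_J / (kB * T) = -(-9.282e-20) / (1.381e-23 * 318.3) = 21.12
Step 4: P(E1)/P(E2) = exp(21.12) = 1.481e+09

1.481e+09


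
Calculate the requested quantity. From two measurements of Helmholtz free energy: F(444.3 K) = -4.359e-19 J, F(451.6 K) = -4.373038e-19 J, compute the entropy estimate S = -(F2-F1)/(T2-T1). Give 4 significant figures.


Step 1: dF = F2 - F1 = -4.373038e-19 - (-4.359e-19) = -1.4038e-21 J
Step 2: dT = T2 - T1 = 451.6 - 444.3 = 7.3 K
Step 3: S = -dF/dT = -(-1.4038e-21)/7.3 = 1.923e-22 J/K

1.923e-22


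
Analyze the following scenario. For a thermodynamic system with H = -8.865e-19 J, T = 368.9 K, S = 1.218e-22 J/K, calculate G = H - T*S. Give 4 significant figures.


Step 1: T*S = 368.9 * 1.218e-22 = 4.493e-20 J
Step 2: G = H - T*S = -8.865e-19 - 4.493e-20
Step 3: G = -9.314e-19 J

-9.314e-19


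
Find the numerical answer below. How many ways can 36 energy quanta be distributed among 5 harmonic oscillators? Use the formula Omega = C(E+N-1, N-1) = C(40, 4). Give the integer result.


Step 1: Use binomial coefficient C(40, 4)
Step 2: Numerator = 40! / 36!
Step 3: Denominator = 4!
Step 4: Omega = 91390

91390


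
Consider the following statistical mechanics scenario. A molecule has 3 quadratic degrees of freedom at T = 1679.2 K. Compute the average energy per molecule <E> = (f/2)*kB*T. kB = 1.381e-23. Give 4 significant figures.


Step 1: f/2 = 3/2 = 1.5
Step 2: kB*T = 1.381e-23 * 1679.2 = 2.319e-20
Step 3: <E> = 1.5 * 2.319e-20 = 3.478e-20 J

3.478e-20


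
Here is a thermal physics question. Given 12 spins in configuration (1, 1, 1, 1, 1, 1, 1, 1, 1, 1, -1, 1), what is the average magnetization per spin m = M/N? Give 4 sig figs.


Step 1: Count up spins (+1): 11, down spins (-1): 1
Step 2: Total magnetization M = 11 - 1 = 10
Step 3: m = M/N = 10/12 = 0.8333

0.8333


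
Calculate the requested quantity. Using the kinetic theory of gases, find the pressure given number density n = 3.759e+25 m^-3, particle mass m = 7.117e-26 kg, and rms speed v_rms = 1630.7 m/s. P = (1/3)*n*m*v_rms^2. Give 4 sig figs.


Step 1: v_rms^2 = 1630.7^2 = 2.659e+06
Step 2: n*m = 3.759e+25*7.117e-26 = 2.675
Step 3: P = (1/3)*2.675*2.659e+06 = 2.371e+06 Pa

2.371e+06


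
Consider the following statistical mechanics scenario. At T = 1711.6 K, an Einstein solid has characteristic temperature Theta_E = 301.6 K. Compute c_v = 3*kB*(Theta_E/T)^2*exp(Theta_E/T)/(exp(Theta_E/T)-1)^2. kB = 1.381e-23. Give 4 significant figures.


Step 1: x = Theta_E/T = 301.6/1711.6 = 0.1762
Step 2: x^2 = 0.03105
Step 3: exp(x) = 1.193
Step 4: c_v = 3*1.381e-23*0.03105*1.193/(1.193-1)^2 = 4.132e-23

4.132e-23


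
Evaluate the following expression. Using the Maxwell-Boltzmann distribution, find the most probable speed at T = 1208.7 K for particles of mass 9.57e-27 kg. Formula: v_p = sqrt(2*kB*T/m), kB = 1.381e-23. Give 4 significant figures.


Step 1: Numerator = 2*kB*T = 2*1.381e-23*1208.7 = 3.338e-20
Step 2: Ratio = 3.338e-20 / 9.57e-27 = 3.488e+06
Step 3: v_p = sqrt(3.488e+06) = 1868 m/s

1868


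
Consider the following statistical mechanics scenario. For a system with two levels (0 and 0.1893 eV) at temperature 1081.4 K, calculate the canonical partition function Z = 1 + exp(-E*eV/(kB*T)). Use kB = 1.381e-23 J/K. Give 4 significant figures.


Step 1: Compute beta*E = E*eV/(kB*T) = 0.1893*1.602e-19/(1.381e-23*1081.4) = 2.031
Step 2: exp(-beta*E) = exp(-2.031) = 0.1313
Step 3: Z = 1 + 0.1313 = 1.131

1.131


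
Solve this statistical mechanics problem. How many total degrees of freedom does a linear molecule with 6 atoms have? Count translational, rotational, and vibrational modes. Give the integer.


Step 1: Translational DOF = 3
Step 2: Rotational DOF (linear) = 2
Step 3: Vibrational DOF = 3*6 - 5 = 13
Step 4: Total = 3 + 2 + 13 = 18

18


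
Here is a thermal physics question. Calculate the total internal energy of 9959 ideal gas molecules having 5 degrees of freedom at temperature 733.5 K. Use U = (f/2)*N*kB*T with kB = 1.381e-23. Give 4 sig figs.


Step 1: f/2 = 5/2 = 2.5
Step 2: N*kB*T = 9959*1.381e-23*733.5 = 1.009e-16
Step 3: U = 2.5 * 1.009e-16 = 2.522e-16 J

2.522e-16


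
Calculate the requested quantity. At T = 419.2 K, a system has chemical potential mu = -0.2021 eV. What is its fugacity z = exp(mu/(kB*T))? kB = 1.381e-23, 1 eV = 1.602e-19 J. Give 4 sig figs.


Step 1: Convert mu to Joules: -0.2021*1.602e-19 = -3.238e-20 J
Step 2: kB*T = 1.381e-23*419.2 = 5.789e-21 J
Step 3: mu/(kB*T) = -5.593
Step 4: z = exp(-5.593) = 0.003725

0.003725


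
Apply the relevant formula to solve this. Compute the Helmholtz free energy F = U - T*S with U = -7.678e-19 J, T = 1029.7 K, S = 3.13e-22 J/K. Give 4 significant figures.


Step 1: T*S = 1029.7 * 3.13e-22 = 3.223e-19 J
Step 2: F = U - T*S = -7.678e-19 - 3.223e-19
Step 3: F = -1.09e-18 J

-1.09e-18


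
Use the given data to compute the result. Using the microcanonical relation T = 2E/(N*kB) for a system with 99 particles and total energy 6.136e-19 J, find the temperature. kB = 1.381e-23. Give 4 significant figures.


Step 1: Numerator = 2*E = 2*6.136e-19 = 1.227e-18 J
Step 2: Denominator = N*kB = 99*1.381e-23 = 1.367e-21
Step 3: T = 1.227e-18 / 1.367e-21 = 897.6 K

897.6


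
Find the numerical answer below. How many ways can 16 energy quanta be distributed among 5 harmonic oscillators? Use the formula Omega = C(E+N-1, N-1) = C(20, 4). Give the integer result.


Step 1: Use binomial coefficient C(20, 4)
Step 2: Numerator = 20! / 16!
Step 3: Denominator = 4!
Step 4: Omega = 4845

4845


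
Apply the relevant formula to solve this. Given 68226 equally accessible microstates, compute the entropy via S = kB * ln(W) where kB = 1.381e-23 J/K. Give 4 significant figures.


Step 1: ln(W) = ln(68226) = 11.13
Step 2: S = kB * ln(W) = 1.381e-23 * 11.13
Step 3: S = 1.537e-22 J/K

1.537e-22


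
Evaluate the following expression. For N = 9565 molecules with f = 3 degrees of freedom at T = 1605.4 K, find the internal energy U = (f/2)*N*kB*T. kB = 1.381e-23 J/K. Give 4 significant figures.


Step 1: f/2 = 3/2 = 1.5
Step 2: N*kB*T = 9565*1.381e-23*1605.4 = 2.121e-16
Step 3: U = 1.5 * 2.121e-16 = 3.181e-16 J

3.181e-16


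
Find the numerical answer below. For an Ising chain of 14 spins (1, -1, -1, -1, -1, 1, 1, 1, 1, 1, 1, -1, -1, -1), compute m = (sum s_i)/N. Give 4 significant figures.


Step 1: Count up spins (+1): 7, down spins (-1): 7
Step 2: Total magnetization M = 7 - 7 = 0
Step 3: m = M/N = 0/14 = 0

0


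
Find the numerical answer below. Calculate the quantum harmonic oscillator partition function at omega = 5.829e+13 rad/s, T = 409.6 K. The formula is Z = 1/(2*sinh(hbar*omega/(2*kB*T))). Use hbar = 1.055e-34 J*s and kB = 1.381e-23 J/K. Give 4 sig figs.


Step 1: Compute x = hbar*omega/(kB*T) = 1.055e-34*5.829e+13/(1.381e-23*409.6) = 1.087
Step 2: x/2 = 0.5436
Step 3: sinh(x/2) = 0.5707
Step 4: Z = 1/(2*0.5707) = 0.876

0.876


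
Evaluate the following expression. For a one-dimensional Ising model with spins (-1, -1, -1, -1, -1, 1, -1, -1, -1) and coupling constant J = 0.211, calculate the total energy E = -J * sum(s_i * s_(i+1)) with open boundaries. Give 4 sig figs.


Step 1: Nearest-neighbor products: 1, 1, 1, 1, -1, -1, 1, 1
Step 2: Sum of products = 4
Step 3: E = -0.211 * 4 = -0.844

-0.844


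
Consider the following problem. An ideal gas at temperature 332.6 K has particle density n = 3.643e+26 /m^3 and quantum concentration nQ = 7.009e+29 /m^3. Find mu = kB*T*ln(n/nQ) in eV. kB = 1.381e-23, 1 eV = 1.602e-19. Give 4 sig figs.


Step 1: n/nQ = 3.643e+26/7.009e+29 = 0.0005198
Step 2: ln(n/nQ) = -7.562
Step 3: mu = kB*T*ln(n/nQ) = 4.593e-21*-7.562 = -3.473e-20 J
Step 4: Convert to eV: -3.473e-20/1.602e-19 = -0.2168 eV

-0.2168


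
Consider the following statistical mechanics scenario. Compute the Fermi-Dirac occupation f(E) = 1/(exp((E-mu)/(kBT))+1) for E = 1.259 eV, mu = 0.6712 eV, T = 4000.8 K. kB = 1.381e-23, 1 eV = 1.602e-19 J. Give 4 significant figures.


Step 1: (E - mu) = 1.259 - 0.6712 = 0.5878 eV
Step 2: Convert: (E-mu)*eV = 9.417e-20 J
Step 3: x = (E-mu)*eV/(kB*T) = 1.704
Step 4: f = 1/(exp(1.704)+1) = 0.1539

0.1539


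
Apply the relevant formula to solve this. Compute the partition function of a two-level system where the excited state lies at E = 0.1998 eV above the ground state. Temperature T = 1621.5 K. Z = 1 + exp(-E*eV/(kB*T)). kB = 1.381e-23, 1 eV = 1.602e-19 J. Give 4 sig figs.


Step 1: Compute beta*E = E*eV/(kB*T) = 0.1998*1.602e-19/(1.381e-23*1621.5) = 1.429
Step 2: exp(-beta*E) = exp(-1.429) = 0.2395
Step 3: Z = 1 + 0.2395 = 1.239

1.239


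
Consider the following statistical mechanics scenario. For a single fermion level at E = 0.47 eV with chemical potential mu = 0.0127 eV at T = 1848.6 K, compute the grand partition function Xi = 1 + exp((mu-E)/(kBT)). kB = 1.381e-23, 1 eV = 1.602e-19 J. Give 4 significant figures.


Step 1: (mu - E) = 0.0127 - 0.47 = -0.4573 eV
Step 2: x = (mu-E)*eV/(kB*T) = -0.4573*1.602e-19/(1.381e-23*1848.6) = -2.87
Step 3: exp(x) = 0.05672
Step 4: Xi = 1 + 0.05672 = 1.057

1.057


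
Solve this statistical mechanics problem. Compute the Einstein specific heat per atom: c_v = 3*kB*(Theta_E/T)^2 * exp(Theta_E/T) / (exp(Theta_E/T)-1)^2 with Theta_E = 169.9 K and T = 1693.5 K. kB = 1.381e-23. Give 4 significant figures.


Step 1: x = Theta_E/T = 169.9/1693.5 = 0.1003
Step 2: x^2 = 0.01007
Step 3: exp(x) = 1.106
Step 4: c_v = 3*1.381e-23*0.01007*1.106/(1.106-1)^2 = 4.14e-23

4.14e-23


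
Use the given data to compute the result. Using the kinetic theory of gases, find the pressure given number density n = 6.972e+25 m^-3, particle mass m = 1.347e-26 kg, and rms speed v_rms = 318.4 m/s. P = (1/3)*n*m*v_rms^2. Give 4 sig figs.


Step 1: v_rms^2 = 318.4^2 = 1.014e+05
Step 2: n*m = 6.972e+25*1.347e-26 = 0.9391
Step 3: P = (1/3)*0.9391*1.014e+05 = 3.174e+04 Pa

3.174e+04


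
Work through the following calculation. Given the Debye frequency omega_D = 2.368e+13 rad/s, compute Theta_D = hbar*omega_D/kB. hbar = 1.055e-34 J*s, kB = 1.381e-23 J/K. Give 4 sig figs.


Step 1: hbar*omega_D = 1.055e-34 * 2.368e+13 = 2.498e-21 J
Step 2: Theta_D = 2.498e-21 / 1.381e-23
Step 3: Theta_D = 180.9 K

180.9


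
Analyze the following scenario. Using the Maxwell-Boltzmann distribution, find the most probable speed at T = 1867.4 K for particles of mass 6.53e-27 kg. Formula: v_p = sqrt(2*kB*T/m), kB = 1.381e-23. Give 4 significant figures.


Step 1: Numerator = 2*kB*T = 2*1.381e-23*1867.4 = 5.158e-20
Step 2: Ratio = 5.158e-20 / 6.53e-27 = 7.899e+06
Step 3: v_p = sqrt(7.899e+06) = 2810 m/s

2810


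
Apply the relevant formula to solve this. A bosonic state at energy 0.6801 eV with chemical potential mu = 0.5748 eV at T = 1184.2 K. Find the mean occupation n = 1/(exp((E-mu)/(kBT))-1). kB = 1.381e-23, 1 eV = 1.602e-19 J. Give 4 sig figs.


Step 1: (E - mu) = 0.1053 eV
Step 2: x = (E-mu)*eV/(kB*T) = 0.1053*1.602e-19/(1.381e-23*1184.2) = 1.032
Step 3: exp(x) = 2.805
Step 4: n = 1/(exp(x)-1) = 0.5539

0.5539


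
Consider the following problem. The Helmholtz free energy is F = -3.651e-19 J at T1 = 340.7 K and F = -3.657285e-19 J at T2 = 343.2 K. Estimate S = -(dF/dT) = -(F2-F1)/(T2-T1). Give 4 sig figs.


Step 1: dF = F2 - F1 = -3.657285e-19 - (-3.651e-19) = -6.285e-22 J
Step 2: dT = T2 - T1 = 343.2 - 340.7 = 2.5 K
Step 3: S = -dF/dT = -(-6.285e-22)/2.5 = 2.514e-22 J/K

2.514e-22


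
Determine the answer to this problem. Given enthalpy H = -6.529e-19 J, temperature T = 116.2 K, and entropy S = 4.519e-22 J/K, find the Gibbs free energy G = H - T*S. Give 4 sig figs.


Step 1: T*S = 116.2 * 4.519e-22 = 5.251e-20 J
Step 2: G = H - T*S = -6.529e-19 - 5.251e-20
Step 3: G = -7.054e-19 J

-7.054e-19


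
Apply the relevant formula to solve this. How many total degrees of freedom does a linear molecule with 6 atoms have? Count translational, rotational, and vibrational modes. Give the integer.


Step 1: Translational DOF = 3
Step 2: Rotational DOF (linear) = 2
Step 3: Vibrational DOF = 3*6 - 5 = 13
Step 4: Total = 3 + 2 + 13 = 18

18


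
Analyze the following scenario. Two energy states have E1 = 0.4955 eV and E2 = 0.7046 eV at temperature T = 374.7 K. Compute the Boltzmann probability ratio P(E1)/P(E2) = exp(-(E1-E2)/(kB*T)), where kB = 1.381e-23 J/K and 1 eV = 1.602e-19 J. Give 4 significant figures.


Step 1: Compute energy difference dE = E1 - E2 = 0.4955 - 0.7046 = -0.2091 eV
Step 2: Convert to Joules: dE_J = -0.2091 * 1.602e-19 = -3.35e-20 J
Step 3: Compute exponent = -dE_J / (kB * T) = -(-3.35e-20) / (1.381e-23 * 374.7) = 6.474
Step 4: P(E1)/P(E2) = exp(6.474) = 647.7

647.7


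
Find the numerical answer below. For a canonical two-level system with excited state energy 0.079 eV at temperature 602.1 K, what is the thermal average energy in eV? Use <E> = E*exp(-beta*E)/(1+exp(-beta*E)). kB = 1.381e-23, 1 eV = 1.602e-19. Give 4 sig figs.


Step 1: beta*E = 0.079*1.602e-19/(1.381e-23*602.1) = 1.522
Step 2: exp(-beta*E) = 0.2183
Step 3: <E> = 0.079*0.2183/(1+0.2183) = 0.01415 eV

0.01415


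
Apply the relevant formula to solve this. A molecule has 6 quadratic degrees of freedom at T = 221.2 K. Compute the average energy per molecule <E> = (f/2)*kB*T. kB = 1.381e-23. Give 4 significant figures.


Step 1: f/2 = 6/2 = 3
Step 2: kB*T = 1.381e-23 * 221.2 = 3.055e-21
Step 3: <E> = 3 * 3.055e-21 = 9.164e-21 J

9.164e-21


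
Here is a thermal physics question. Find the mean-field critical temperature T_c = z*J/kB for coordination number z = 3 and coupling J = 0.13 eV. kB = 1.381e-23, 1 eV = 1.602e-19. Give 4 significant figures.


Step 1: z*J = 3*0.13 = 0.39 eV
Step 2: Convert to Joules: 0.39*1.602e-19 = 6.248e-20 J
Step 3: T_c = 6.248e-20 / 1.381e-23 = 4524 K

4524


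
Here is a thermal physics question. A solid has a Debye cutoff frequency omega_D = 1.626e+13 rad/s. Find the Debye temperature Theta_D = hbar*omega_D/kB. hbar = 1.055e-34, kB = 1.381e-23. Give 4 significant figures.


Step 1: hbar*omega_D = 1.055e-34 * 1.626e+13 = 1.715e-21 J
Step 2: Theta_D = 1.715e-21 / 1.381e-23
Step 3: Theta_D = 124.2 K

124.2


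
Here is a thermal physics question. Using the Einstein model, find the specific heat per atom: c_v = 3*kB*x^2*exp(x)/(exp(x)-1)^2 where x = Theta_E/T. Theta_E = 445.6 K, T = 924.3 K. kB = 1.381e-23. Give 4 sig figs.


Step 1: x = Theta_E/T = 445.6/924.3 = 0.4821
Step 2: x^2 = 0.2324
Step 3: exp(x) = 1.619
Step 4: c_v = 3*1.381e-23*0.2324*1.619/(1.619-1)^2 = 4.064e-23

4.064e-23


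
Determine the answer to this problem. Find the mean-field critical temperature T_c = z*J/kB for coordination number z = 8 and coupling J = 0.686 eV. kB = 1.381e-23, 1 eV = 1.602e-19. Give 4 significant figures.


Step 1: z*J = 8*0.686 = 5.488 eV
Step 2: Convert to Joules: 5.488*1.602e-19 = 8.792e-19 J
Step 3: T_c = 8.792e-19 / 1.381e-23 = 6.366e+04 K

6.366e+04


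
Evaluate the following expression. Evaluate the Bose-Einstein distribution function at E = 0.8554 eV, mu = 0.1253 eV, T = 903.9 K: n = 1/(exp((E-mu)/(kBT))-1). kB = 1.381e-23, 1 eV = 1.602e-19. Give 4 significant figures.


Step 1: (E - mu) = 0.7301 eV
Step 2: x = (E-mu)*eV/(kB*T) = 0.7301*1.602e-19/(1.381e-23*903.9) = 9.37
Step 3: exp(x) = 1.173e+04
Step 4: n = 1/(exp(x)-1) = 8.527e-05

8.527e-05


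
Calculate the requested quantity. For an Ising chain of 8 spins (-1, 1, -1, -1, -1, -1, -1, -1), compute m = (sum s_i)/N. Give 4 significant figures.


Step 1: Count up spins (+1): 1, down spins (-1): 7
Step 2: Total magnetization M = 1 - 7 = -6
Step 3: m = M/N = -6/8 = -0.75

-0.75


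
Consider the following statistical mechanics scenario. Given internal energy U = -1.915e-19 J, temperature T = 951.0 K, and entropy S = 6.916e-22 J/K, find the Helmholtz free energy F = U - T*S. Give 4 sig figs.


Step 1: T*S = 951.0 * 6.916e-22 = 6.577e-19 J
Step 2: F = U - T*S = -1.915e-19 - 6.577e-19
Step 3: F = -8.492e-19 J

-8.492e-19


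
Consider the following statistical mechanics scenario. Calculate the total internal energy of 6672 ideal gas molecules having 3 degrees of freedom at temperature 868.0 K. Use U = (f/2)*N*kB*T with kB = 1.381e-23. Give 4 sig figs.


Step 1: f/2 = 3/2 = 1.5
Step 2: N*kB*T = 6672*1.381e-23*868.0 = 7.998e-17
Step 3: U = 1.5 * 7.998e-17 = 1.2e-16 J

1.2e-16


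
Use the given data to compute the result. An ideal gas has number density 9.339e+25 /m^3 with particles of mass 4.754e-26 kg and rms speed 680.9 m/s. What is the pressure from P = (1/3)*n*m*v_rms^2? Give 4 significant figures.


Step 1: v_rms^2 = 680.9^2 = 4.636e+05
Step 2: n*m = 9.339e+25*4.754e-26 = 4.44
Step 3: P = (1/3)*4.44*4.636e+05 = 6.861e+05 Pa

6.861e+05


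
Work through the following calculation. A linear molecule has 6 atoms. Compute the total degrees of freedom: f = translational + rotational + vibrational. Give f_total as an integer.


Step 1: Translational DOF = 3
Step 2: Rotational DOF (linear) = 2
Step 3: Vibrational DOF = 3*6 - 5 = 13
Step 4: Total = 3 + 2 + 13 = 18

18


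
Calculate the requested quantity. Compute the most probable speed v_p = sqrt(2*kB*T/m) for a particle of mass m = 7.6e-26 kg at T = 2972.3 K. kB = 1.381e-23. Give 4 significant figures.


Step 1: Numerator = 2*kB*T = 2*1.381e-23*2972.3 = 8.209e-20
Step 2: Ratio = 8.209e-20 / 7.6e-26 = 1.08e+06
Step 3: v_p = sqrt(1.08e+06) = 1039 m/s

1039


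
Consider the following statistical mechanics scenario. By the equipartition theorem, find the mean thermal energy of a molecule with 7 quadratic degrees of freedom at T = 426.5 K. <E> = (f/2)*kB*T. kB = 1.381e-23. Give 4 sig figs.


Step 1: f/2 = 7/2 = 3.5
Step 2: kB*T = 1.381e-23 * 426.5 = 5.89e-21
Step 3: <E> = 3.5 * 5.89e-21 = 2.061e-20 J

2.061e-20


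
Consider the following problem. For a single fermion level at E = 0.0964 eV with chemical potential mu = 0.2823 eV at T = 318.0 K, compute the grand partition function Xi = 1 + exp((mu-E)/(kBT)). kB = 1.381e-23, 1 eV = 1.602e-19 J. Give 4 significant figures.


Step 1: (mu - E) = 0.2823 - 0.0964 = 0.1859 eV
Step 2: x = (mu-E)*eV/(kB*T) = 0.1859*1.602e-19/(1.381e-23*318.0) = 6.781
Step 3: exp(x) = 881.3
Step 4: Xi = 1 + 881.3 = 882.3

882.3


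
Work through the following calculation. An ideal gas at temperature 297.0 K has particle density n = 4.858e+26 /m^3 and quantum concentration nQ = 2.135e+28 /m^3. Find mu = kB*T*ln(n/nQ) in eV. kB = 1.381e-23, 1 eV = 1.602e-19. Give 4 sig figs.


Step 1: n/nQ = 4.858e+26/2.135e+28 = 0.02275
Step 2: ln(n/nQ) = -3.783
Step 3: mu = kB*T*ln(n/nQ) = 4.102e-21*-3.783 = -1.552e-20 J
Step 4: Convert to eV: -1.552e-20/1.602e-19 = -0.09686 eV

-0.09686


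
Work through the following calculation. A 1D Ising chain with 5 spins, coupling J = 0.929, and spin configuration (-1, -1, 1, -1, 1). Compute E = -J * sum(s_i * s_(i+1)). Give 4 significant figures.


Step 1: Nearest-neighbor products: 1, -1, -1, -1
Step 2: Sum of products = -2
Step 3: E = -0.929 * -2 = 1.858

1.858


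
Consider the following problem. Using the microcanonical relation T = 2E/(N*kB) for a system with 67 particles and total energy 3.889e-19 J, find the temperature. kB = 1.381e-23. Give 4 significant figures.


Step 1: Numerator = 2*E = 2*3.889e-19 = 7.778e-19 J
Step 2: Denominator = N*kB = 67*1.381e-23 = 9.253e-22
Step 3: T = 7.778e-19 / 9.253e-22 = 840.6 K

840.6


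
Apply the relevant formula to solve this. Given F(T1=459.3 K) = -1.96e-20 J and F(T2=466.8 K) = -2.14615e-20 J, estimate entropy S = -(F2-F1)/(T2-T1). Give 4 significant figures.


Step 1: dF = F2 - F1 = -2.14615e-20 - (-1.96e-20) = -1.8615e-21 J
Step 2: dT = T2 - T1 = 466.8 - 459.3 = 7.5 K
Step 3: S = -dF/dT = -(-1.8615e-21)/7.5 = 2.482e-22 J/K

2.482e-22


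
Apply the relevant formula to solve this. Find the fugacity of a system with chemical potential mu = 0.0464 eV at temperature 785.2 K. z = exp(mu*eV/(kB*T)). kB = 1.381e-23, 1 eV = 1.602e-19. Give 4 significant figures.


Step 1: Convert mu to Joules: 0.0464*1.602e-19 = 7.433e-21 J
Step 2: kB*T = 1.381e-23*785.2 = 1.084e-20 J
Step 3: mu/(kB*T) = 0.6855
Step 4: z = exp(0.6855) = 1.985

1.985


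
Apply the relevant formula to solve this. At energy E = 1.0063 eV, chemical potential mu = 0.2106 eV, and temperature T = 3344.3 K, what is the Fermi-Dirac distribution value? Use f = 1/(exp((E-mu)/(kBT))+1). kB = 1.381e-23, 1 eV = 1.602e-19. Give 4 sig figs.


Step 1: (E - mu) = 1.0063 - 0.2106 = 0.7957 eV
Step 2: Convert: (E-mu)*eV = 1.275e-19 J
Step 3: x = (E-mu)*eV/(kB*T) = 2.76
Step 4: f = 1/(exp(2.76)+1) = 0.05952

0.05952


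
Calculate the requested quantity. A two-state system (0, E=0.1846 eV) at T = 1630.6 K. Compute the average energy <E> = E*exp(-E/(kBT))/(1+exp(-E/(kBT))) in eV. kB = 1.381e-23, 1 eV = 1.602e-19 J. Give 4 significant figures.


Step 1: beta*E = 0.1846*1.602e-19/(1.381e-23*1630.6) = 1.313
Step 2: exp(-beta*E) = 0.2689
Step 3: <E> = 0.1846*0.2689/(1+0.2689) = 0.03912 eV

0.03912


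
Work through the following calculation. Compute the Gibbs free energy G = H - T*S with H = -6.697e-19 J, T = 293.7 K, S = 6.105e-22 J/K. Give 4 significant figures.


Step 1: T*S = 293.7 * 6.105e-22 = 1.793e-19 J
Step 2: G = H - T*S = -6.697e-19 - 1.793e-19
Step 3: G = -8.49e-19 J

-8.49e-19


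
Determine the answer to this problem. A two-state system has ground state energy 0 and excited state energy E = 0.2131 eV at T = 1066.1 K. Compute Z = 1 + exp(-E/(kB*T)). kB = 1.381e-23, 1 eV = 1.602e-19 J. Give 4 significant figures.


Step 1: Compute beta*E = E*eV/(kB*T) = 0.2131*1.602e-19/(1.381e-23*1066.1) = 2.319
Step 2: exp(-beta*E) = exp(-2.319) = 0.0984
Step 3: Z = 1 + 0.0984 = 1.098

1.098


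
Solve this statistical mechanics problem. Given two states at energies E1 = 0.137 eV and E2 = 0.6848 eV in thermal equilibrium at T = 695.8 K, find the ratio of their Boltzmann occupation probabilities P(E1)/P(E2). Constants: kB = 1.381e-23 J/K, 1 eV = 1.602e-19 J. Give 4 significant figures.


Step 1: Compute energy difference dE = E1 - E2 = 0.137 - 0.6848 = -0.5478 eV
Step 2: Convert to Joules: dE_J = -0.5478 * 1.602e-19 = -8.776e-20 J
Step 3: Compute exponent = -dE_J / (kB * T) = -(-8.776e-20) / (1.381e-23 * 695.8) = 9.133
Step 4: P(E1)/P(E2) = exp(9.133) = 9254

9254


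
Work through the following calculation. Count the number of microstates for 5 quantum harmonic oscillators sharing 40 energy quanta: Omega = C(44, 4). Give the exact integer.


Step 1: Use binomial coefficient C(44, 4)
Step 2: Numerator = 44! / 40!
Step 3: Denominator = 4!
Step 4: Omega = 135751

135751


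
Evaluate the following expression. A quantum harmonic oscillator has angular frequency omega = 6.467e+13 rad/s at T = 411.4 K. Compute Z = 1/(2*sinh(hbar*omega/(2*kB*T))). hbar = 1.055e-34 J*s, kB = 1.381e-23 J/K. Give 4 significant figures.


Step 1: Compute x = hbar*omega/(kB*T) = 1.055e-34*6.467e+13/(1.381e-23*411.4) = 1.201
Step 2: x/2 = 0.6004
Step 3: sinh(x/2) = 0.6372
Step 4: Z = 1/(2*0.6372) = 0.7847

0.7847


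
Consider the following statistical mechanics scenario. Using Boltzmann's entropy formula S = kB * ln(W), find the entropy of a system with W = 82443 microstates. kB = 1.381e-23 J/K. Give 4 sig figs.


Step 1: ln(W) = ln(82443) = 11.32
Step 2: S = kB * ln(W) = 1.381e-23 * 11.32
Step 3: S = 1.563e-22 J/K

1.563e-22


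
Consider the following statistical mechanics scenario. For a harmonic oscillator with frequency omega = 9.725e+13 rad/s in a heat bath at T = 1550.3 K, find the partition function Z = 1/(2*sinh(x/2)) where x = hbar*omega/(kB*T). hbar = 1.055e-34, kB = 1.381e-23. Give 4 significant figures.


Step 1: Compute x = hbar*omega/(kB*T) = 1.055e-34*9.725e+13/(1.381e-23*1550.3) = 0.4792
Step 2: x/2 = 0.2396
Step 3: sinh(x/2) = 0.2419
Step 4: Z = 1/(2*0.2419) = 2.067

2.067


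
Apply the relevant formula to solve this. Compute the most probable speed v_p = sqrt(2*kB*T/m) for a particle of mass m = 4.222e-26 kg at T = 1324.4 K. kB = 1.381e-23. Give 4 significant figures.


Step 1: Numerator = 2*kB*T = 2*1.381e-23*1324.4 = 3.658e-20
Step 2: Ratio = 3.658e-20 / 4.222e-26 = 8.664e+05
Step 3: v_p = sqrt(8.664e+05) = 930.8 m/s

930.8


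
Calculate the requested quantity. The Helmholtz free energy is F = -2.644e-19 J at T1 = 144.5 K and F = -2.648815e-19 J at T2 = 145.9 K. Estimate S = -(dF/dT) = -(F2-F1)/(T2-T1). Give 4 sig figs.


Step 1: dF = F2 - F1 = -2.648815e-19 - (-2.644e-19) = -4.815e-22 J
Step 2: dT = T2 - T1 = 145.9 - 144.5 = 1.4 K
Step 3: S = -dF/dT = -(-4.815e-22)/1.4 = 3.439e-22 J/K

3.439e-22


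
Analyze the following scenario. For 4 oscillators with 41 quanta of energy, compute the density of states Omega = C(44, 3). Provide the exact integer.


Step 1: Use binomial coefficient C(44, 3)
Step 2: Numerator = 44! / 41!
Step 3: Denominator = 3!
Step 4: Omega = 13244

13244


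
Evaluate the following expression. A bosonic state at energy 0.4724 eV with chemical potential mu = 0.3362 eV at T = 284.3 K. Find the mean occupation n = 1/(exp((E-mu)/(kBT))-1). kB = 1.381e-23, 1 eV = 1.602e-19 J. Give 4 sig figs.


Step 1: (E - mu) = 0.1362 eV
Step 2: x = (E-mu)*eV/(kB*T) = 0.1362*1.602e-19/(1.381e-23*284.3) = 5.557
Step 3: exp(x) = 259.1
Step 4: n = 1/(exp(x)-1) = 0.003874

0.003874


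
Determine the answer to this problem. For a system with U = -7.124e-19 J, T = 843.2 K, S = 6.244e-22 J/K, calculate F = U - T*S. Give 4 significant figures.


Step 1: T*S = 843.2 * 6.244e-22 = 5.265e-19 J
Step 2: F = U - T*S = -7.124e-19 - 5.265e-19
Step 3: F = -1.239e-18 J

-1.239e-18


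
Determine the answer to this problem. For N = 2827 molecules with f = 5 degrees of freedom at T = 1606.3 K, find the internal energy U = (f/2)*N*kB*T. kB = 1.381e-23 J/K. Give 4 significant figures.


Step 1: f/2 = 5/2 = 2.5
Step 2: N*kB*T = 2827*1.381e-23*1606.3 = 6.271e-17
Step 3: U = 2.5 * 6.271e-17 = 1.568e-16 J

1.568e-16


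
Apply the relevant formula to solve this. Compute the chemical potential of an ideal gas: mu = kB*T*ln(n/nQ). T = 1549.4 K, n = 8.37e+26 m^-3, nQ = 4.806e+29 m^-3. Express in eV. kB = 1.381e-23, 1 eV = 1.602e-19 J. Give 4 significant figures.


Step 1: n/nQ = 8.37e+26/4.806e+29 = 0.001742
Step 2: ln(n/nQ) = -6.353
Step 3: mu = kB*T*ln(n/nQ) = 2.14e-20*-6.353 = -1.359e-19 J
Step 4: Convert to eV: -1.359e-19/1.602e-19 = -0.8485 eV

-0.8485


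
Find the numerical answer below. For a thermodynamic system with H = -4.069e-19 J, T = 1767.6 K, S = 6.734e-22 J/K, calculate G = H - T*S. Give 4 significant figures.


Step 1: T*S = 1767.6 * 6.734e-22 = 1.19e-18 J
Step 2: G = H - T*S = -4.069e-19 - 1.19e-18
Step 3: G = -1.597e-18 J

-1.597e-18


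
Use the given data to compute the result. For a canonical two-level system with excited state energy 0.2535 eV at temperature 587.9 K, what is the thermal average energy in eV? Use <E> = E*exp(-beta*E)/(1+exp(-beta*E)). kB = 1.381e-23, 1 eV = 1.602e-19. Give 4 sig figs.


Step 1: beta*E = 0.2535*1.602e-19/(1.381e-23*587.9) = 5.002
Step 2: exp(-beta*E) = 0.006725
Step 3: <E> = 0.2535*0.006725/(1+0.006725) = 0.001693 eV

0.001693


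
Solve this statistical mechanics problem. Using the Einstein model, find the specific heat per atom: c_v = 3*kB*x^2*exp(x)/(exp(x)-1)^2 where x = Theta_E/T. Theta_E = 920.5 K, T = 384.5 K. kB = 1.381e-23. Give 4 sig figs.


Step 1: x = Theta_E/T = 920.5/384.5 = 2.394
Step 2: x^2 = 5.731
Step 3: exp(x) = 10.96
Step 4: c_v = 3*1.381e-23*5.731*10.96/(10.96-1)^2 = 2.624e-23

2.624e-23


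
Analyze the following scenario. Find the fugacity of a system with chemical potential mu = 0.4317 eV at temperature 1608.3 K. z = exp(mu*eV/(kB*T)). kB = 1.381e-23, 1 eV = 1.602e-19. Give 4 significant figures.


Step 1: Convert mu to Joules: 0.4317*1.602e-19 = 6.916e-20 J
Step 2: kB*T = 1.381e-23*1608.3 = 2.221e-20 J
Step 3: mu/(kB*T) = 3.114
Step 4: z = exp(3.114) = 22.51

22.51


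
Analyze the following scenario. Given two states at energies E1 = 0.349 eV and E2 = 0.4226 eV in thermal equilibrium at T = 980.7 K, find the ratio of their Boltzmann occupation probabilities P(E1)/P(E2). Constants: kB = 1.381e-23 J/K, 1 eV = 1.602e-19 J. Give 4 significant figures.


Step 1: Compute energy difference dE = E1 - E2 = 0.349 - 0.4226 = -0.0736 eV
Step 2: Convert to Joules: dE_J = -0.0736 * 1.602e-19 = -1.179e-20 J
Step 3: Compute exponent = -dE_J / (kB * T) = -(-1.179e-20) / (1.381e-23 * 980.7) = 0.8706
Step 4: P(E1)/P(E2) = exp(0.8706) = 2.388

2.388


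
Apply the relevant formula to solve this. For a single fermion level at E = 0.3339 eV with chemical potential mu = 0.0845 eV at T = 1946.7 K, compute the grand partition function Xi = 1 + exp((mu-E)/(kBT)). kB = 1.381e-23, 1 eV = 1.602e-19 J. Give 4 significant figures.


Step 1: (mu - E) = 0.0845 - 0.3339 = -0.2494 eV
Step 2: x = (mu-E)*eV/(kB*T) = -0.2494*1.602e-19/(1.381e-23*1946.7) = -1.486
Step 3: exp(x) = 0.2262
Step 4: Xi = 1 + 0.2262 = 1.226

1.226


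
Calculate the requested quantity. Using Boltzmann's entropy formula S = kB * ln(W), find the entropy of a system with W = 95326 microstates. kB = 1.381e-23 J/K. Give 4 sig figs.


Step 1: ln(W) = ln(95326) = 11.47
Step 2: S = kB * ln(W) = 1.381e-23 * 11.47
Step 3: S = 1.583e-22 J/K

1.583e-22


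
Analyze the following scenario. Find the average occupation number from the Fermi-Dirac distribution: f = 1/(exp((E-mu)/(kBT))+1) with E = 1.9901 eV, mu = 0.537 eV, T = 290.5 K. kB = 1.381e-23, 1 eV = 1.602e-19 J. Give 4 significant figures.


Step 1: (E - mu) = 1.9901 - 0.537 = 1.453 eV
Step 2: Convert: (E-mu)*eV = 2.328e-19 J
Step 3: x = (E-mu)*eV/(kB*T) = 58.03
Step 4: f = 1/(exp(58.03)+1) = 6.308e-26

6.308e-26


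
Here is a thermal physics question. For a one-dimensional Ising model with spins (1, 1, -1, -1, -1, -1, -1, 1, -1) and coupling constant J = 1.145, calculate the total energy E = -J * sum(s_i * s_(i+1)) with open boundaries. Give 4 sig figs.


Step 1: Nearest-neighbor products: 1, -1, 1, 1, 1, 1, -1, -1
Step 2: Sum of products = 2
Step 3: E = -1.145 * 2 = -2.29

-2.29


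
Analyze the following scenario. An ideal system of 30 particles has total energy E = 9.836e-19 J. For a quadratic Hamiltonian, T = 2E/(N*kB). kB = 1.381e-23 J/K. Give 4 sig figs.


Step 1: Numerator = 2*E = 2*9.836e-19 = 1.967e-18 J
Step 2: Denominator = N*kB = 30*1.381e-23 = 4.143e-22
Step 3: T = 1.967e-18 / 4.143e-22 = 4748 K

4748


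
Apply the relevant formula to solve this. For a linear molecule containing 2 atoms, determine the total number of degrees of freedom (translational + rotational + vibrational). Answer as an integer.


Step 1: Translational DOF = 3
Step 2: Rotational DOF (linear) = 2
Step 3: Vibrational DOF = 3*2 - 5 = 1
Step 4: Total = 3 + 2 + 1 = 6

6


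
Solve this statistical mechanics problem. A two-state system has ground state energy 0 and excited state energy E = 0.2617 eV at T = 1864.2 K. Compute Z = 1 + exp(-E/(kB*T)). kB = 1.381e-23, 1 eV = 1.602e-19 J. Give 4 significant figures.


Step 1: Compute beta*E = E*eV/(kB*T) = 0.2617*1.602e-19/(1.381e-23*1864.2) = 1.628
Step 2: exp(-beta*E) = exp(-1.628) = 0.1962
Step 3: Z = 1 + 0.1962 = 1.196

1.196


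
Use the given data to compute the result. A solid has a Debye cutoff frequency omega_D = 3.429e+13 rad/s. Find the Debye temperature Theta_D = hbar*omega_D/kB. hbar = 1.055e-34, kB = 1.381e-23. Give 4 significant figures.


Step 1: hbar*omega_D = 1.055e-34 * 3.429e+13 = 3.618e-21 J
Step 2: Theta_D = 3.618e-21 / 1.381e-23
Step 3: Theta_D = 262 K

262


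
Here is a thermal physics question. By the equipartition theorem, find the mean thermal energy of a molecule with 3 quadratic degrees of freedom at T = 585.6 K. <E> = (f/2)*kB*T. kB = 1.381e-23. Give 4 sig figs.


Step 1: f/2 = 3/2 = 1.5
Step 2: kB*T = 1.381e-23 * 585.6 = 8.087e-21
Step 3: <E> = 1.5 * 8.087e-21 = 1.213e-20 J

1.213e-20


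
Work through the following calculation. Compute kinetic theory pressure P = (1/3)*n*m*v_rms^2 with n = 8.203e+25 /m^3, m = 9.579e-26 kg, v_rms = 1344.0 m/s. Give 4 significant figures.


Step 1: v_rms^2 = 1344.0^2 = 1.806e+06
Step 2: n*m = 8.203e+25*9.579e-26 = 7.858
Step 3: P = (1/3)*7.858*1.806e+06 = 4.731e+06 Pa

4.731e+06


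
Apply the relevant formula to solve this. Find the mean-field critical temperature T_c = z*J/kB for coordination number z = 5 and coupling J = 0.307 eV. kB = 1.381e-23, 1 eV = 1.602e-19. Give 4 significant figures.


Step 1: z*J = 5*0.307 = 1.535 eV
Step 2: Convert to Joules: 1.535*1.602e-19 = 2.459e-19 J
Step 3: T_c = 2.459e-19 / 1.381e-23 = 1.781e+04 K

1.781e+04


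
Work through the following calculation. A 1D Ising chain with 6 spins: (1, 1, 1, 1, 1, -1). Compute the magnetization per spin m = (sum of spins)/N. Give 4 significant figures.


Step 1: Count up spins (+1): 5, down spins (-1): 1
Step 2: Total magnetization M = 5 - 1 = 4
Step 3: m = M/N = 4/6 = 0.6667

0.6667


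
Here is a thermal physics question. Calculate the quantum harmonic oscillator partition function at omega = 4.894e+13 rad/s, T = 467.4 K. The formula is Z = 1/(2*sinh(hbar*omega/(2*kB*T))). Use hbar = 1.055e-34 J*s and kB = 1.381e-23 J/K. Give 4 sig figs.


Step 1: Compute x = hbar*omega/(kB*T) = 1.055e-34*4.894e+13/(1.381e-23*467.4) = 0.7999
Step 2: x/2 = 0.3999
Step 3: sinh(x/2) = 0.4107
Step 4: Z = 1/(2*0.4107) = 1.217

1.217


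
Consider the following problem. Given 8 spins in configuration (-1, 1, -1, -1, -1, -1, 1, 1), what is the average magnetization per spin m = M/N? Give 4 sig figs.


Step 1: Count up spins (+1): 3, down spins (-1): 5
Step 2: Total magnetization M = 3 - 5 = -2
Step 3: m = M/N = -2/8 = -0.25

-0.25


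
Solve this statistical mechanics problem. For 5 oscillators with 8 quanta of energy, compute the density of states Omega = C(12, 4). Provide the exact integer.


Step 1: Use binomial coefficient C(12, 4)
Step 2: Numerator = 12! / 8!
Step 3: Denominator = 4!
Step 4: Omega = 495

495


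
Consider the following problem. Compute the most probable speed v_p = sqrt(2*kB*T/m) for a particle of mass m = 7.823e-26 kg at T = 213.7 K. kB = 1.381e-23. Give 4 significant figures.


Step 1: Numerator = 2*kB*T = 2*1.381e-23*213.7 = 5.902e-21
Step 2: Ratio = 5.902e-21 / 7.823e-26 = 7.545e+04
Step 3: v_p = sqrt(7.545e+04) = 274.7 m/s

274.7


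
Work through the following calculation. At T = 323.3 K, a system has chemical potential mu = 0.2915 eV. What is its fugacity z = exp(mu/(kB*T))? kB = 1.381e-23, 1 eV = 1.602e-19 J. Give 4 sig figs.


Step 1: Convert mu to Joules: 0.2915*1.602e-19 = 4.67e-20 J
Step 2: kB*T = 1.381e-23*323.3 = 4.465e-21 J
Step 3: mu/(kB*T) = 10.46
Step 4: z = exp(10.46) = 3.487e+04

3.487e+04
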